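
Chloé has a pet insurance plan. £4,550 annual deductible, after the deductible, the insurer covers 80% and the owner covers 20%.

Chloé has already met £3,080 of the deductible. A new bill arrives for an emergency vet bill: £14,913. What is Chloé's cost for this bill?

Remaining deductible: £4,550 − £3,080 = £1,470.
That leaves £14,913 − £1,470 = £13,443 for coinsurance.
Owner's 20% share of £13,443 is £2,688.60.
So the owner owes £1,470 + £2,688.60 = £4,158.60.

£4,158.60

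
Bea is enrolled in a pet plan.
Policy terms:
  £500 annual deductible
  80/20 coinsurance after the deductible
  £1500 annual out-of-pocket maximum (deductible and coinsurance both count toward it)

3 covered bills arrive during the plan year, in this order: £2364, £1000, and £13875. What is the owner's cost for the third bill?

Claim 1 — £2364: £500 finishes the deductible; £1864 goes to coinsurance; 20% of £1864 = £372.80. Owner pays £872.80; OOP now £872.80.
Claim 2 — £1000: 20% coinsurance on £1000 = £200. Owner pays £200; OOP now £1072.80.
Claim 3 — £13875: deductible met; 20% of £13875 = £2775. That would push OOP to £3847.80, over the £1500 cap, so owner pays £1500 − £1072.80 = £427.20.

£427.20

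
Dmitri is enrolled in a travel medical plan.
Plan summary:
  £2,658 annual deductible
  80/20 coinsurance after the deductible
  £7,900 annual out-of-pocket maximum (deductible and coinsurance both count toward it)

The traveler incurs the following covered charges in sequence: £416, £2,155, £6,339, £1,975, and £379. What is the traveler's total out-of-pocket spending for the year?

£4,379.20

Claim 1 — £416: fully absorbed by the deductible. Traveler owes £416 (running OOP £416).
Claim 2 — £2,155: entire amount goes to the deductible. Traveler pays £2,155; OOP now £2,571.
Claim 3 — £6,339: £87 to deductible, leaving £6,252; 20% of £6,252 = £1,250.40. Traveler owes £1,337.40 (running OOP £3,908.40).
Claim 4 — £1,975: deductible already satisfied, so traveler's share is 20% × £1,975 = £395. Traveler owes £395 (running OOP £4,303.40).
Claim 5 — £379: deductible already satisfied, so traveler's share is 20% × £379 = £75.80. Traveler pays £75.80; OOP now £4,379.20.
Summing the traveler's payments: £416 + £2,155 + £1,337.40 + £395 + £75.80 = £4,379.20.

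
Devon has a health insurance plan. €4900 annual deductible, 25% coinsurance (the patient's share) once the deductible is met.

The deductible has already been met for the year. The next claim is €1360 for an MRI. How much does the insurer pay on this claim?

€1020

The deductible is already satisfied, so the full bill goes to coinsurance.
25% of €1360 = €340 falls to the patient.
The insurer covers the remainder: €1360 − €340 = €1020.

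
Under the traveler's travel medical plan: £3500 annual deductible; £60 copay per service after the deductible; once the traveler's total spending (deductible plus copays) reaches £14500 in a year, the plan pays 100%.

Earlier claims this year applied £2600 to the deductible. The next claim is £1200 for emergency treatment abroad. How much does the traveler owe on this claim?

£960

Deductible still to meet: £3500 − £2600 = £900.
That leaves £1200 − £900 = £300 for the copay.
Copay on this service: £60.
That puts the traveler's cost at £900 + £60 = £960 before any cap.
Year-to-date out-of-pocket becomes £2600 + £960 = £3560, still under the £14500 maximum, so no cap applies.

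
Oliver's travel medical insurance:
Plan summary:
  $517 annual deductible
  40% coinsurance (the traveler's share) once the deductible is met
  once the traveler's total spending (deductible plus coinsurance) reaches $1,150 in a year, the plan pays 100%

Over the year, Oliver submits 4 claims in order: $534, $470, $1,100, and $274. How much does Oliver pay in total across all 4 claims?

Bill 1, $534: $517 to deductible, leaving $17; traveler's 40% is $6.80. Traveler owes $523.80 (running OOP $523.80).
Bill 2, $470: 40% coinsurance on $470 = $188. Traveler owes $188 (running OOP $711.80).
Bill 3, $1,100: 40% coinsurance on $1,100 = $440. That would push OOP to $1,151.80, over the $1,150 cap, so traveler pays $1,150 − $711.80 = $438.20.
Bill 4, $274: deductible met; 40% of $274 = $109.60. OOP would hit $1,259.60 > $1,150, so the cap limits the traveler to $1,150 − $1,150 = $0.
Total paid by the traveler: $523.80 + $188 + $438.20 + $0 = $1,150.

$1,150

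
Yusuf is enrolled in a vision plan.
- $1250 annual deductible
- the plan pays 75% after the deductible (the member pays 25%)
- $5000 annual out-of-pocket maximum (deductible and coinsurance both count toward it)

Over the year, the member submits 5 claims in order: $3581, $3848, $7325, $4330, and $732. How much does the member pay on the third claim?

Claim 1 — $3581: deductible takes $1250, $2331 remains; member's 25% is $582.75. Member owes $1832.75 (running OOP $1832.75).
Claim 2 — $3848: deductible already satisfied, so member's share is 25% × $3848 = $962. Member pays $962; OOP now $2794.75.
Claim 3 — $7325: deductible met; 25% of $7325 = $1831.25. Member owes $1831.25 (running OOP $4626).

$1831.25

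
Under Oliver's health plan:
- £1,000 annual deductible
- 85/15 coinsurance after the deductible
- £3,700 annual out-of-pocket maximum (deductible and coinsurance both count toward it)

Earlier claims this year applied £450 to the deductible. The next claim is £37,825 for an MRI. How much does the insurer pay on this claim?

£450 of the £1,000 deductible is already met, leaving £550.
That leaves £37,825 − £550 = £37,275 for coinsurance.
Coinsurance: £37,275 × 15% = £5,591.25.
So the patient owes £550 + £5,591.25 = £6,141.25 before any cap.
Adding £6,141.25 to the £450 already spent would give £6,591.25, which exceeds the £3,700 cap; the patient pays just £3,700 − £450 = £3,250.
The insurer covers the remainder: £37,825 − £3,250 = £34,575.

£34,575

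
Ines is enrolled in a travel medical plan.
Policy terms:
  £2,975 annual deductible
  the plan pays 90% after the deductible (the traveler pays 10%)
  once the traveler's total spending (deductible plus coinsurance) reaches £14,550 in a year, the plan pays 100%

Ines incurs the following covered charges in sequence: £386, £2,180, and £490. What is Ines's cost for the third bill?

Claim 1 (£386): all of it applies to the deductible. Traveler owes £386 (running OOP £386).
Claim 2 (£2,180): fully absorbed by the deductible. Traveler owes £2,180 (running OOP £2,566).
Claim 3 (£490): £409 to deductible, leaving £81; coinsurance £81 × 10% = £8.10. Traveler pays £417.10; OOP now £2,983.10.

£417.10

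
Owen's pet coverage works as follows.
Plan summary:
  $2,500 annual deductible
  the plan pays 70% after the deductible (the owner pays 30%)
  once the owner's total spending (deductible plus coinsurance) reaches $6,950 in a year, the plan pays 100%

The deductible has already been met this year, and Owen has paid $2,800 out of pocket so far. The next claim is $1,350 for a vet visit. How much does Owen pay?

With the deductible met, the entire $1,350 is subject to coinsurance.
Owner's 30% share of $1,350 is $405.
Cumulative spending $2,800 + $405 = $3,205 stays under the $6,950 maximum.

$405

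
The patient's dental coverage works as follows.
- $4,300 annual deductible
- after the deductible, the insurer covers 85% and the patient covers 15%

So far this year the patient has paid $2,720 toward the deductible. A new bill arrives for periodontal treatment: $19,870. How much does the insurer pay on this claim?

Deductible still to meet: $4,300 − $2,720 = $1,580.
The remaining $18,290 (= $19,870 − $1,580) moves to coinsurance.
Patient's 15% share of $18,290 is $2,743.50.
That puts the patient's cost at $1,580 + $2,743.50 = $4,323.50.
The insurer covers the remainder: $19,870 − $4,323.50 = $15,546.50.

$15,546.50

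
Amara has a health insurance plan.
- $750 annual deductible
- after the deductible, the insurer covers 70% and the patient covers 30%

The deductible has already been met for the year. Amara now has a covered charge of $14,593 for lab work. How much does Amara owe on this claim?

With the deductible met, the entire $14,593 is subject to coinsurance.
30% of $14,593 = $4,377.90 falls to the patient.

$4,377.90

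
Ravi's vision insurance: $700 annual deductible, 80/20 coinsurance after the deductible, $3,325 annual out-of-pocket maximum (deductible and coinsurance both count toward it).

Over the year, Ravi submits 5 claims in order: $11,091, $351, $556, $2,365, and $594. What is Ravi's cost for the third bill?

$111.20

Claim 1 ($11,091): deductible takes $700, $10,391 remains; member's 20% is $2,078.20. Member owes $2,778.20 (running OOP $2,778.20).
Claim 2 ($351): deductible met; 20% of $351 = $70.20. Cost to member: $70.20. OOP to date $2,848.40.
Claim 3 ($556): deductible already satisfied, so member's share is 20% × $556 = $111.20. Cost to member: $111.20. OOP to date $2,959.60.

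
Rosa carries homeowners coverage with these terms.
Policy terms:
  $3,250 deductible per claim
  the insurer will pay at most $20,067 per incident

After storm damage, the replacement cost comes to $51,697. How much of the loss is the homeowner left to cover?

$31,630

After the deductible, $51,697 − $3,250 = $48,447 remains.
Since $48,447 > $20,067, the payout is capped at $20,067.
Out of pocket: $51,697 − $20,067 = $31,630.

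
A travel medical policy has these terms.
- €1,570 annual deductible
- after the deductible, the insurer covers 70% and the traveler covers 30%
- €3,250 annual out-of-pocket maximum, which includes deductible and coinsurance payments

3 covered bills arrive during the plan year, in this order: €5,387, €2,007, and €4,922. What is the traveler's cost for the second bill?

€534.90

Bill 1, €5,387: €1,570 to deductible, leaving €3,817; traveler's 30% is €1,145.10. Cost to traveler: €2,715.10. OOP to date €2,715.10.
Bill 2, €2,007: deductible met; 30% of €2,007 = €602.10. That would push OOP to €3,317.20, over the €3,250 cap, so traveler pays €3,250 − €2,715.10 = €534.90.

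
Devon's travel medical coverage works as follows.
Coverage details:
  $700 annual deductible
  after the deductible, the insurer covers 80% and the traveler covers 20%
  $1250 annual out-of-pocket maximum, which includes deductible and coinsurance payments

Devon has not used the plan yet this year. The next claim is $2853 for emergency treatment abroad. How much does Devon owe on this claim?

The full $700 deductible is still open; $700 of this bill applies to it.
After the $700 deductible portion, $2853 − $700 = $2153 is subject to coinsurance.
20% of $2153 = $430.60 falls to the traveler.
Traveler responsibility before any cap: $700 + $430.60 = $1130.60.
Total out-of-pocket so far would be $0 + $1130.60 = $1130.60, below the $1250 cap — no reduction.

$1130.60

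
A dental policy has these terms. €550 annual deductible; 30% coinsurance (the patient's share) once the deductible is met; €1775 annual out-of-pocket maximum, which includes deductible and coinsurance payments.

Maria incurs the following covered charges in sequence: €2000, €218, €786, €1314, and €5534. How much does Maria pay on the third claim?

Claim 1 — €2000: deductible takes €550, €1450 remains; patient's 30% is €435. Cost to patient: €985. OOP to date €985.
Claim 2 — €218: deductible already satisfied, so patient's share is 30% × €218 = €65.40. Patient pays €65.40; OOP now €1050.40.
Claim 3 — €786: deductible already satisfied, so patient's share is 30% × €786 = €235.80. Patient owes €235.80 (running OOP €1286.20).

€235.80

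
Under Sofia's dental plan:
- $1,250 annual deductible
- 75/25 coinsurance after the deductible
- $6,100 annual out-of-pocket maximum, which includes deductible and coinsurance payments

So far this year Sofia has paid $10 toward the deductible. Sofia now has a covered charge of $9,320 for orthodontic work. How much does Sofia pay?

Remaining deductible: $1,250 − $10 = $1,240.
The remaining $8,080 (= $9,320 − $1,240) moves to coinsurance.
Coinsurance: $8,080 × 25% = $2,020.
That puts the patient's cost at $1,240 + $2,020 = $3,260 before any cap.
Total out-of-pocket so far would be $10 + $3,260 = $3,270, below the $6,100 cap — no reduction.

$3,260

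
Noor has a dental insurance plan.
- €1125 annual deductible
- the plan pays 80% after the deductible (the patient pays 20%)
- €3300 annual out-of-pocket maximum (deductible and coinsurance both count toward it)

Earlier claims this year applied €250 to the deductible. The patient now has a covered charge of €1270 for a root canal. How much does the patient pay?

€954

€250 of the €1125 deductible is already met, leaving €875.
The remaining €395 (= €1270 − €875) moves to coinsurance.
Patient's 20% share of €395 is €79.
So the patient owes €875 + €79 = €954 before any cap.
Total out-of-pocket so far would be €250 + €954 = €1204, below the €3300 cap — no reduction.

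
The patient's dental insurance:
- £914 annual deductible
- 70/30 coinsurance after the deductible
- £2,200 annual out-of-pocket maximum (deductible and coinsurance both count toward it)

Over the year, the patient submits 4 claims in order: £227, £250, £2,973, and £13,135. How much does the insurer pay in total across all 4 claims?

£14,385

Bill 1, £227: entire amount goes to the deductible. Patient owes £227 (running OOP £227). Plan pays £227 − £227 = £0.
Bill 2, £250: all of it applies to the deductible. Patient owes £250 (running OOP £477). Plan pays £250 − £250 = £0.
Bill 3, £2,973: deductible takes £437, £2,536 remains; 30% of £2,536 = £760.80. Cost to patient: £1,197.80. OOP to date £1,674.80. Insurer: £2,973 − £1,197.80 = £1,775.20.
Bill 4, £13,135: deductible met; 30% of £13,135 = £3,940.50. OOP would hit £5,615.30 > £2,200, so the cap limits the patient to £2,200 − £1,674.80 = £525.20. Insurer: £13,135 − £525.20 = £12,609.80.
Insurer total = bills − patient's total = £16,585 − £2,200 = £14,385.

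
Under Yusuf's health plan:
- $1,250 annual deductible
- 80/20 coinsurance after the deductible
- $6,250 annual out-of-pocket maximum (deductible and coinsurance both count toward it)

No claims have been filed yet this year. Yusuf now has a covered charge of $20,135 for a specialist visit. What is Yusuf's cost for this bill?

The full $1,250 deductible is still open; $1,250 of this bill applies to it.
After the $1,250 deductible portion, $20,135 − $1,250 = $18,885 is subject to coinsurance.
Coinsurance: $18,885 × 20% = $3,777.
That puts the patient's cost at $1,250 + $3,777 = $5,027 before any cap.
Cumulative spending $0 + $5,027 = $5,027 stays under the $6,250 maximum.

$5,027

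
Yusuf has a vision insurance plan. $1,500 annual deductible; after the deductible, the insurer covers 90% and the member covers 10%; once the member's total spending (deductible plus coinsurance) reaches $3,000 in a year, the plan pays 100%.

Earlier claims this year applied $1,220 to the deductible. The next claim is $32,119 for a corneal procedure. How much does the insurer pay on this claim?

Deductible still to meet: $1,500 − $1,220 = $280.
After the $280 deductible portion, $32,119 − $280 = $31,839 is subject to coinsurance.
10% of $31,839 = $3,183.90 falls to the member.
So the member owes $280 + $3,183.90 = $3,463.90 before any cap.
Adding $3,463.90 to the $1,220 already spent would give $4,683.90, which exceeds the $3,000 cap; the member pays just $3,000 − $1,220 = $1,780.
The plan picks up $32,119 − $1,780 = $30,339.

$30,339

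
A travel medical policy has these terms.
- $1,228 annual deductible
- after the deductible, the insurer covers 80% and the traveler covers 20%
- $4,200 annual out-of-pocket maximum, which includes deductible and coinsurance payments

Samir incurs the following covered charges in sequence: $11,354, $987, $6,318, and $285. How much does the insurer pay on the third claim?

$5,568.60

Claim 1 — $11,354: $1,228 finishes the deductible; $10,126 goes to coinsurance; coinsurance $10,126 × 20% = $2,025.20. Traveler pays $3,253.20; OOP now $3,253.20. Plan pays $11,354 − $3,253.20 = $8,100.80.
Claim 2 — $987: deductible already satisfied, so traveler's share is 20% × $987 = $197.40. Traveler owes $197.40 (running OOP $3,450.60). Plan pays $987 − $197.40 = $789.60.
Claim 3 — $6,318: deductible met; 20% of $6,318 = $1,263.60. OOP would hit $4,714.20 > $4,200, so the cap limits the traveler to $4,200 − $3,450.60 = $749.40. Insurer: $6,318 − $749.40 = $5,568.60.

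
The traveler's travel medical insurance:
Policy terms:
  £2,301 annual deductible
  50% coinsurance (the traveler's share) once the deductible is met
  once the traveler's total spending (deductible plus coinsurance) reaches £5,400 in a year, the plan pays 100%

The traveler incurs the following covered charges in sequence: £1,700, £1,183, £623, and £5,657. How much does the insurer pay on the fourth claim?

£3,160.50

Bill 1, £1,700: fully absorbed by the deductible. Cost to traveler: £1,700. OOP to date £1,700. Plan pays £1,700 − £1,700 = £0.
Bill 2, £1,183: £601 finishes the deductible; £582 goes to coinsurance; 50% of £582 = £291. Traveler pays £892; OOP now £2,592. Plan pays £1,183 − £892 = £291.
Bill 3, £623: deductible met; 50% of £623 = £311.50. Traveler pays £311.50; OOP now £2,903.50. Insurer: £623 − £311.50 = £311.50.
Bill 4, £5,657: deductible met; 50% of £5,657 = £2,828.50. That would push OOP to £5,732, over the £5,400 cap, so traveler pays £5,400 − £2,903.50 = £2,496.50. Plan pays £5,657 − £2,496.50 = £3,160.50.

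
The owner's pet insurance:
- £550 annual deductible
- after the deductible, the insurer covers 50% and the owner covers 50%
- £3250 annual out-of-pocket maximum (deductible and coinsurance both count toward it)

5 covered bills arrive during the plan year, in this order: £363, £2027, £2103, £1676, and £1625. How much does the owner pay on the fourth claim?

£728.50

#1 (£363): entire amount goes to the deductible. Owner owes £363 (running OOP £363).
#2 (£2027): £187 to deductible, leaving £1840; coinsurance £1840 × 50% = £920. Owner owes £1107 (running OOP £1470).
#3 (£2103): deductible met; 50% of £2103 = £1051.50. Owner owes £1051.50 (running OOP £2521.50).
#4 (£1676): deductible met; 50% of £1676 = £838. That would push OOP to £3359.50, over the £3250 cap, so owner pays £3250 − £2521.50 = £728.50.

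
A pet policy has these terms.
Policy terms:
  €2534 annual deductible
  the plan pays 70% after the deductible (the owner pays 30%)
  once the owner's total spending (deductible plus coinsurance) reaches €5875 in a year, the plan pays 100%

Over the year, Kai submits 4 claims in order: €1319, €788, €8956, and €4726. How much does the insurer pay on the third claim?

€5970.30

Claim 1 (€1319): all of it applies to the deductible. Cost to owner: €1319. OOP to date €1319. Plan pays €1319 − €1319 = €0.
Claim 2 (€788): all of it applies to the deductible. Cost to owner: €788. OOP to date €2107. Insurer: €788 − €788 = €0.
Claim 3 (€8956): €427 finishes the deductible; €8529 goes to coinsurance; coinsurance €8529 × 30% = €2558.70. Owner pays €2985.70; OOP now €5092.70. Plan pays €8956 − €2985.70 = €5970.30.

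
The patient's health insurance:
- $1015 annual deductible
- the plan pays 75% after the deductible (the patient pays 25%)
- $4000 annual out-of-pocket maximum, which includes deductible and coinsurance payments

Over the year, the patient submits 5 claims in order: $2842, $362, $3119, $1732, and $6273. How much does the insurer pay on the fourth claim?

$1299

Bill 1, $2842: $1015 to deductible, leaving $1827; 25% of $1827 = $456.75. Cost to patient: $1471.75. OOP to date $1471.75. Insurer: $2842 − $1471.75 = $1370.25.
Bill 2, $362: deductible already satisfied, so patient's share is 25% × $362 = $90.50. Patient owes $90.50 (running OOP $1562.25). Plan pays $362 − $90.50 = $271.50.
Bill 3, $3119: deductible already satisfied, so patient's share is 25% × $3119 = $779.75. Patient owes $779.75 (running OOP $2342). Insurer: $3119 − $779.75 = $2339.25.
Bill 4, $1732: deductible already satisfied, so patient's share is 25% × $1732 = $433. Patient owes $433 (running OOP $2775). Insurer: $1732 − $433 = $1299.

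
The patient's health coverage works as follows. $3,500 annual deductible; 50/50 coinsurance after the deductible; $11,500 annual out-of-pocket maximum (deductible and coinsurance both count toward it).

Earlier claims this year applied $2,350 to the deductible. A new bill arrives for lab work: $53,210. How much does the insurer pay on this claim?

Deductible still to meet: $3,500 − $2,350 = $1,150.
After the $1,150 deductible portion, $53,210 − $1,150 = $52,060 is subject to coinsurance.
Patient's 50% share of $52,060 is $26,030.
That puts the patient's cost at $1,150 + $26,030 = $27,180 before any cap.
Adding $27,180 to the $2,350 already spent would give $29,530, which exceeds the $11,500 cap; the patient pays just $11,500 − $2,350 = $9,150.
Insurer pays the balance: $53,210 − $9,150 = $44,060.

$44,060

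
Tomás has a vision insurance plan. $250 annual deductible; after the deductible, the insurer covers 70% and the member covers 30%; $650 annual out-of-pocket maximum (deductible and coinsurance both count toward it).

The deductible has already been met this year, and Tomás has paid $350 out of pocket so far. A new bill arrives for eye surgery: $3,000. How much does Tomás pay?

$300

With the deductible met, the entire $3,000 is subject to coinsurance.
Member's 30% share of $3,000 is $900.
Year-to-date out-of-pocket would reach $350 + $900 = $1,250, above the $650 maximum, so the member pays only $650 − $350 = $300.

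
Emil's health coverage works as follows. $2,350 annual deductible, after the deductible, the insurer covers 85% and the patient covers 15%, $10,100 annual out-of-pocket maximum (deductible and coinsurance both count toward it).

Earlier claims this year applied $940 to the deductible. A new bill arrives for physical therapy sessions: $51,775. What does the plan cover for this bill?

$42,810.25

$940 of the $2,350 deductible is already met, leaving $1,410.
That leaves $51,775 − $1,410 = $50,365 for coinsurance.
Patient's 15% share of $50,365 is $7,554.75.
So the patient owes $1,410 + $7,554.75 = $8,964.75 before any cap.
Cumulative spending $940 + $8,964.75 = $9,904.75 stays under the $10,100 maximum.
The plan picks up $51,775 − $8,964.75 = $42,810.25.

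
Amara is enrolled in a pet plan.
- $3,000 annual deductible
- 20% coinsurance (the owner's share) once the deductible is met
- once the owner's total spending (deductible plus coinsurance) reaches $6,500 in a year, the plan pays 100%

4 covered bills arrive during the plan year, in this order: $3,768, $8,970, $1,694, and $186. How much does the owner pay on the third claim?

$338.80

#1 ($3,768): $3,000 to deductible, leaving $768; owner's 20% is $153.60. Cost to owner: $3,153.60. OOP to date $3,153.60.
#2 ($8,970): deductible met; 20% of $8,970 = $1,794. Owner pays $1,794; OOP now $4,947.60.
#3 ($1,694): deductible met; 20% of $1,694 = $338.80. Cost to owner: $338.80. OOP to date $5,286.40.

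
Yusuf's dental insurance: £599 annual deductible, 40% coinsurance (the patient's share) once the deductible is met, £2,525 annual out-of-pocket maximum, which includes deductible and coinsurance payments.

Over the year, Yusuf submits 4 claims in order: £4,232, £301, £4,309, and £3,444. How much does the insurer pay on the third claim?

Bill 1, £4,232: £599 finishes the deductible; £3,633 goes to coinsurance; 40% of £3,633 = £1,453.20. Patient owes £2,052.20 (running OOP £2,052.20). Insurer: £4,232 − £2,052.20 = £2,179.80.
Bill 2, £301: deductible already satisfied, so patient's share is 40% × £301 = £120.40. Patient pays £120.40; OOP now £2,172.60. Insurer: £301 − £120.40 = £180.60.
Bill 3, £4,309: 40% coinsurance on £4,309 = £1,723.60. Adding that to £2,172.60 gives £3,896.20, past the £2,525 cap; patient pays only £2,525 − £2,172.60 = £352.40. Plan pays £4,309 − £352.40 = £3,956.60.

£3,956.60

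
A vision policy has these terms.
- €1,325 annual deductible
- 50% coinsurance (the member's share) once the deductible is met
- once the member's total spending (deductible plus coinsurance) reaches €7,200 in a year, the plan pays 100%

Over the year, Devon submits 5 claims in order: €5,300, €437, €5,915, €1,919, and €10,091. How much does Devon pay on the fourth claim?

€711.50

Bill 1, €5,300: €1,325 finishes the deductible; €3,975 goes to coinsurance; coinsurance €3,975 × 50% = €1,987.50. Member pays €3,312.50; OOP now €3,312.50.
Bill 2, €437: 50% coinsurance on €437 = €218.50. Cost to member: €218.50. OOP to date €3,531.
Bill 3, €5,915: deductible already satisfied, so member's share is 50% × €5,915 = €2,957.50. Cost to member: €2,957.50. OOP to date €6,488.50.
Bill 4, €1,919: 50% coinsurance on €1,919 = €959.50. OOP would hit €7,448 > €7,200, so the cap limits the member to €7,200 − €6,488.50 = €711.50.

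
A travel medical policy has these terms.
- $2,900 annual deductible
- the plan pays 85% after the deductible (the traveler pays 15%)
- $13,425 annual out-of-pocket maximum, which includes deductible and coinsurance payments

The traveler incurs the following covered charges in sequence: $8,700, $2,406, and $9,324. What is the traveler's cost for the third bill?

Claim 1 ($8,700): $2,900 to deductible, leaving $5,800; traveler's 15% is $870. Cost to traveler: $3,770. OOP to date $3,770.
Claim 2 ($2,406): deductible already satisfied, so traveler's share is 15% × $2,406 = $360.90. Traveler pays $360.90; OOP now $4,130.90.
Claim 3 ($9,324): deductible already satisfied, so traveler's share is 15% × $9,324 = $1,398.60. Traveler owes $1,398.60 (running OOP $5,529.50).

$1,398.60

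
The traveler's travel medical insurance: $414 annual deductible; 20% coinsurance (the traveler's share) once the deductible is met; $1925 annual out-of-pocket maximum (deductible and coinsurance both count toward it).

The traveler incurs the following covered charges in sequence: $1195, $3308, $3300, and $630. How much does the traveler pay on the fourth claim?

#1 ($1195): $414 to deductible, leaving $781; traveler's 20% is $156.20. Cost to traveler: $570.20. OOP to date $570.20.
#2 ($3308): 20% coinsurance on $3308 = $661.60. Traveler pays $661.60; OOP now $1231.80.
#3 ($3300): 20% coinsurance on $3300 = $660. Traveler owes $660 (running OOP $1891.80).
#4 ($630): deductible already satisfied, so traveler's share is 20% × $630 = $126. That would push OOP to $2017.80, over the $1925 cap, so traveler pays $1925 − $1891.80 = $33.20.

$33.20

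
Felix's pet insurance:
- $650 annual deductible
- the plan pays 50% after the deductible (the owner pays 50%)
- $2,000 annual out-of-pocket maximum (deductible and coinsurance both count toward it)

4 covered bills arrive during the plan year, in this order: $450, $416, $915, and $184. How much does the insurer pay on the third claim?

$457.50

#1 ($450): all of it applies to the deductible. Cost to owner: $450. OOP to date $450. Plan pays $450 − $450 = $0.
#2 ($416): deductible takes $200, $216 remains; owner's 50% is $108. Owner pays $308; OOP now $758. Plan pays $416 − $308 = $108.
#3 ($915): deductible met; 50% of $915 = $457.50. Owner pays $457.50; OOP now $1,215.50. Insurer: $915 − $457.50 = $457.50.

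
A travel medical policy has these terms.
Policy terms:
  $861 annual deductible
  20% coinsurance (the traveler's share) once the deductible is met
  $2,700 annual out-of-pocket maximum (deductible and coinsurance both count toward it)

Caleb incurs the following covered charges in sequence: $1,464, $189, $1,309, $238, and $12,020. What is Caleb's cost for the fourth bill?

$47.60

Bill 1, $1,464: $861 to deductible, leaving $603; traveler's 20% is $120.60. Traveler owes $981.60 (running OOP $981.60).
Bill 2, $189: 20% coinsurance on $189 = $37.80. Traveler owes $37.80 (running OOP $1,019.40).
Bill 3, $1,309: deductible already satisfied, so traveler's share is 20% × $1,309 = $261.80. Traveler pays $261.80; OOP now $1,281.20.
Bill 4, $238: deductible already satisfied, so traveler's share is 20% × $238 = $47.60. Cost to traveler: $47.60. OOP to date $1,328.80.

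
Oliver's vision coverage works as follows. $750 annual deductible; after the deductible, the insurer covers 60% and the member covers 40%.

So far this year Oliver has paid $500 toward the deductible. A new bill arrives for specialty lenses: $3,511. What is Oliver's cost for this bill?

Remaining deductible: $750 − $500 = $250.
After the $250 deductible portion, $3,511 − $250 = $3,261 is subject to coinsurance.
Coinsurance: $3,261 × 40% = $1,304.40.
Member responsibility: $250 + $1,304.40 = $1,554.40.

$1,554.40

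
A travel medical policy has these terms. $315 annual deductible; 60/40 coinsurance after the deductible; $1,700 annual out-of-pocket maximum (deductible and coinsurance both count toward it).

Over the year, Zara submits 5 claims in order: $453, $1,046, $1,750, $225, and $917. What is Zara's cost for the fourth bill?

$90

Claim 1 ($453): deductible takes $315, $138 remains; 40% of $138 = $55.20. Traveler owes $370.20 (running OOP $370.20).
Claim 2 ($1,046): deductible met; 40% of $1,046 = $418.40. Traveler pays $418.40; OOP now $788.60.
Claim 3 ($1,750): deductible met; 40% of $1,750 = $700. Cost to traveler: $700. OOP to date $1,488.60.
Claim 4 ($225): deductible already satisfied, so traveler's share is 40% × $225 = $90. Cost to traveler: $90. OOP to date $1,578.60.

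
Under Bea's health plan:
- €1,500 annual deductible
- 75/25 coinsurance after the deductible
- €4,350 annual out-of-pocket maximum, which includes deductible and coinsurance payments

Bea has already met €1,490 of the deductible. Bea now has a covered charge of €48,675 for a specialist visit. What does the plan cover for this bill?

€45,815

Deductible still to meet: €1,500 − €1,490 = €10.
After the €10 deductible portion, €48,675 − €10 = €48,665 is subject to coinsurance.
Patient's 25% share of €48,665 is €12,166.25.
Patient responsibility before any cap: €10 + €12,166.25 = €12,176.25.
Adding €12,176.25 to the €1,490 already spent would give €13,666.25, which exceeds the €4,350 cap; the patient pays just €4,350 − €1,490 = €2,860.
The plan picks up €48,675 − €2,860 = €45,815.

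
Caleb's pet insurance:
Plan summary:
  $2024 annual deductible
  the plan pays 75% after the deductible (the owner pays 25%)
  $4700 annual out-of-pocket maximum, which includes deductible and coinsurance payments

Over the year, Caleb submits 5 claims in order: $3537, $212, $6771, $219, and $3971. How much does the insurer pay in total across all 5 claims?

$10010

Claim 1 ($3537): $2024 to deductible, leaving $1513; 25% of $1513 = $378.25. Cost to owner: $2402.25. OOP to date $2402.25. Plan pays $3537 − $2402.25 = $1134.75.
Claim 2 ($212): deductible met; 25% of $212 = $53. Owner owes $53 (running OOP $2455.25). Plan pays $212 − $53 = $159.
Claim 3 ($6771): 25% coinsurance on $6771 = $1692.75. Owner pays $1692.75; OOP now $4148. Insurer: $6771 − $1692.75 = $5078.25.
Claim 4 ($219): deductible already satisfied, so owner's share is 25% × $219 = $54.75. Owner owes $54.75 (running OOP $4202.75). Plan pays $219 − $54.75 = $164.25.
Claim 5 ($3971): 25% coinsurance on $3971 = $992.75. OOP would hit $5195.50 > $4700, so the cap limits the owner to $4700 − $4202.75 = $497.25. Plan pays $3971 − $497.25 = $3473.75.
Insurer total: $1134.75 + $159 + $5078.25 + $164.25 + $3473.75 = $10010.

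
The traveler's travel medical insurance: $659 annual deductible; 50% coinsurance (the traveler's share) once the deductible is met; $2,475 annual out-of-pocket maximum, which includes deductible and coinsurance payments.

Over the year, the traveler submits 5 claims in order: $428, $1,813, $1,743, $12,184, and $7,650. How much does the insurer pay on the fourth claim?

#1 ($428): fully absorbed by the deductible. Traveler pays $428; OOP now $428. Plan pays $428 − $428 = $0.
#2 ($1,813): $231 to deductible, leaving $1,582; coinsurance $1,582 × 50% = $791. Traveler pays $1,022; OOP now $1,450. Plan pays $1,813 − $1,022 = $791.
#3 ($1,743): deductible already satisfied, so traveler's share is 50% × $1,743 = $871.50. Traveler owes $871.50 (running OOP $2,321.50). Insurer: $1,743 − $871.50 = $871.50.
#4 ($12,184): deductible met; 50% of $12,184 = $6,092. OOP would hit $8,413.50 > $2,475, so the cap limits the traveler to $2,475 − $2,321.50 = $153.50. Insurer: $12,184 − $153.50 = $12,030.50.

$12,030.50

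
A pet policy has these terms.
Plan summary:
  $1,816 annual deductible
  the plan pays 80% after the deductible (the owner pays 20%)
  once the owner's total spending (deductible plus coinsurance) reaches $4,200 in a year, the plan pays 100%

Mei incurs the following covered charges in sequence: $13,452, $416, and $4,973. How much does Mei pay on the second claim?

#1 ($13,452): $1,816 finishes the deductible; $11,636 goes to coinsurance; owner's 20% is $2,327.20. Cost to owner: $4,143.20. OOP to date $4,143.20.
#2 ($416): deductible already satisfied, so owner's share is 20% × $416 = $83.20. That would push OOP to $4,226.40, over the $4,200 cap, so owner pays $4,200 − $4,143.20 = $56.80.

$56.80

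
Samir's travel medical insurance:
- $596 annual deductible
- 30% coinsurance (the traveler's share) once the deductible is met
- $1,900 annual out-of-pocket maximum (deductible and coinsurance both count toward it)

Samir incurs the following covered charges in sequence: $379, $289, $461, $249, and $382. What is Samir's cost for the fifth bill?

Bill 1, $379: entire amount goes to the deductible. Traveler owes $379 (running OOP $379).
Bill 2, $289: $217 to deductible, leaving $72; 30% of $72 = $21.60. Traveler pays $238.60; OOP now $617.60.
Bill 3, $461: deductible met; 30% of $461 = $138.30. Cost to traveler: $138.30. OOP to date $755.90.
Bill 4, $249: 30% coinsurance on $249 = $74.70. Cost to traveler: $74.70. OOP to date $830.60.
Bill 5, $382: deductible met; 30% of $382 = $114.60. Cost to traveler: $114.60. OOP to date $945.20.

$114.60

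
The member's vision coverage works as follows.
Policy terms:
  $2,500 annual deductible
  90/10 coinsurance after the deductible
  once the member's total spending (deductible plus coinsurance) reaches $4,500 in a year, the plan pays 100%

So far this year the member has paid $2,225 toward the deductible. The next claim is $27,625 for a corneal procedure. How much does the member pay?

Remaining deductible: $2,500 − $2,225 = $275.
After the $275 deductible portion, $27,625 − $275 = $27,350 is subject to coinsurance.
Coinsurance: $27,350 × 10% = $2,735.
Member responsibility before any cap: $275 + $2,735 = $3,010.
Year-to-date out-of-pocket would reach $2,225 + $3,010 = $5,235, above the $4,500 maximum, so the member pays only $4,500 − $2,225 = $2,275.

$2,275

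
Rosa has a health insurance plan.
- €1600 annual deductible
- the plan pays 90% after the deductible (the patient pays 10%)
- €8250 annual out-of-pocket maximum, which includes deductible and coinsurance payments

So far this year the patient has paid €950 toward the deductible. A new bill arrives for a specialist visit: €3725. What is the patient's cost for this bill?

€950 of the €1600 deductible is already met, leaving €650.
The remaining €3075 (= €3725 − €650) moves to coinsurance.
Patient's 10% share of €3075 is €307.50.
That puts the patient's cost at €650 + €307.50 = €957.50 before any cap.
Year-to-date out-of-pocket becomes €950 + €957.50 = €1907.50, still under the €8250 maximum, so no cap applies.

€957.50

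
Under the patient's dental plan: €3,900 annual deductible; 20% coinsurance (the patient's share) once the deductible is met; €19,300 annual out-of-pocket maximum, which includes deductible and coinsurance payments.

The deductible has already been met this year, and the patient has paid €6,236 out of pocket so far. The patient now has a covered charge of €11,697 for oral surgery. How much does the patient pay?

€2,339.40

The deductible is already satisfied, so the full bill goes to coinsurance.
20% of €11,697 = €2,339.40 falls to the patient.
Total out-of-pocket so far would be €6,236 + €2,339.40 = €8,575.40, below the €19,300 cap — no reduction.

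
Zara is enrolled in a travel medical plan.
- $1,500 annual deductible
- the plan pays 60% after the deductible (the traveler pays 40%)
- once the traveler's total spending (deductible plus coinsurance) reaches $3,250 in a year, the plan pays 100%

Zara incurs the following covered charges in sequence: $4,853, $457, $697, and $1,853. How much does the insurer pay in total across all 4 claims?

$4,610

Bill 1, $4,853: $1,500 finishes the deductible; $3,353 goes to coinsurance; coinsurance $3,353 × 40% = $1,341.20. Cost to traveler: $2,841.20. OOP to date $2,841.20. Insurer: $4,853 − $2,841.20 = $2,011.80.
Bill 2, $457: deductible met; 40% of $457 = $182.80. Traveler owes $182.80 (running OOP $3,024). Insurer: $457 − $182.80 = $274.20.
Bill 3, $697: 40% coinsurance on $697 = $278.80. Adding that to $3,024 gives $3,302.80, past the $3,250 cap; traveler pays only $3,250 − $3,024 = $226. Insurer: $697 − $226 = $471.
Bill 4, $1,853: 40% coinsurance on $1,853 = $741.20. That would push OOP to $3,991.20, over the $3,250 cap, so traveler pays $3,250 − $3,250 = $0. Insurer: $1,853 − $0 = $1,853.
Insurer total = bills − traveler's total = $7,860 − $3,250 = $4,610.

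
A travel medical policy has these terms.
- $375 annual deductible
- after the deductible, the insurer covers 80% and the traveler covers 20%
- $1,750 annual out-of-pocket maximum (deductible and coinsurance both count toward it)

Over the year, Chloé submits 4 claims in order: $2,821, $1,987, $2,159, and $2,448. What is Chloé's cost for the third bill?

$431.80

#1 ($2,821): $375 to deductible, leaving $2,446; coinsurance $2,446 × 20% = $489.20. Traveler owes $864.20 (running OOP $864.20).
#2 ($1,987): deductible met; 20% of $1,987 = $397.40. Cost to traveler: $397.40. OOP to date $1,261.60.
#3 ($2,159): deductible already satisfied, so traveler's share is 20% × $2,159 = $431.80. Cost to traveler: $431.80. OOP to date $1,693.40.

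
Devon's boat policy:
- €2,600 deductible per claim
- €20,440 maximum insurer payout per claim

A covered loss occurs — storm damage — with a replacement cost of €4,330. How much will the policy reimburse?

After the deductible, €4,330 − €2,600 = €1,730 remains.
That's under the €20,440 cap, so the insurer reimburses the full €1,730.

€1,730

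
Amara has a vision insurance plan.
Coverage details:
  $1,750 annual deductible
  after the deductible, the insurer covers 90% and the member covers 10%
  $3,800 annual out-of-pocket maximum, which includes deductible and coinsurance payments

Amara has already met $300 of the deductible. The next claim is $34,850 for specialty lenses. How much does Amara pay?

$3,500

$300 of the $1,750 deductible is already met, leaving $1,450.
The remaining $33,400 (= $34,850 − $1,450) moves to coinsurance.
Member's 10% share of $33,400 is $3,340.
That puts the member's cost at $1,450 + $3,340 = $4,790 before any cap.
That would bring total out-of-pocket to $5,090, past the $3,800 cap. The member is capped at $3,800 − $300 = $3,500 on this claim.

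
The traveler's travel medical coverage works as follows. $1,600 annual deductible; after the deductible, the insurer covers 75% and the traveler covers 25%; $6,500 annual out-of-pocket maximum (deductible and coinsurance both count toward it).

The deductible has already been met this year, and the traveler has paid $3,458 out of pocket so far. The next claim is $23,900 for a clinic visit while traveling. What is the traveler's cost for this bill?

$3,042

The deductible is already satisfied, so the full bill goes to coinsurance.
25% of $23,900 = $5,975 falls to the traveler.
Year-to-date out-of-pocket would reach $3,458 + $5,975 = $9,433, above the $6,500 maximum, so the traveler pays only $6,500 − $3,458 = $3,042.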